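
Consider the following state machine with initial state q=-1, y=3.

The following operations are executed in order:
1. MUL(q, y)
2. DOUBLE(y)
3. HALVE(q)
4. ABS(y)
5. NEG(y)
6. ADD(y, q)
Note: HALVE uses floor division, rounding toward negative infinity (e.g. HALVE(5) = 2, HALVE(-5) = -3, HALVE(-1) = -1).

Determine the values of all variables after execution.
{q: -2, y: -8}

Step-by-step execution:
Initial: q=-1, y=3
After step 1 (MUL(q, y)): q=-3, y=3
After step 2 (DOUBLE(y)): q=-3, y=6
After step 3 (HALVE(q)): q=-2, y=6
After step 4 (ABS(y)): q=-2, y=6
After step 5 (NEG(y)): q=-2, y=-6
After step 6 (ADD(y, q)): q=-2, y=-8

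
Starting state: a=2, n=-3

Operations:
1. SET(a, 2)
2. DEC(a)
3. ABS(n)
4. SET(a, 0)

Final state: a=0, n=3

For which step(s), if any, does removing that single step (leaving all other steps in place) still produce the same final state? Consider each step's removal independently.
Step(s) 1, 2

Testing removal of each single step:
Without step 1: final = a=0, n=3 (same)
Without step 2: final = a=0, n=3 (same)
Without step 3: final = a=0, n=-3 (different)
Without step 4: final = a=1, n=3 (different)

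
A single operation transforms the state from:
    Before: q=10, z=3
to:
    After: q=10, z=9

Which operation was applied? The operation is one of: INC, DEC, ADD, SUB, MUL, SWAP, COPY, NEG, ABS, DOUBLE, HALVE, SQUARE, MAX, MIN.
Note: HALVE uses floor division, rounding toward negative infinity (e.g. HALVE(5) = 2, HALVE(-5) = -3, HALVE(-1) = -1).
SQUARE(z)

Analyzing the change:
Before: q=10, z=3
After: q=10, z=9
Variable z changed from 3 to 9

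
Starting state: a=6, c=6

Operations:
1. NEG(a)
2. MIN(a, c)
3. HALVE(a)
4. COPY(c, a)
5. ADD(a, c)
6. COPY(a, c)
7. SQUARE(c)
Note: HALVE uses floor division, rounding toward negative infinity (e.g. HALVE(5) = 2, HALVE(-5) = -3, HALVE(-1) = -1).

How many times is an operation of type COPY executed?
2

Counting COPY operations:
Step 4: COPY(c, a) ← COPY
Step 6: COPY(a, c) ← COPY
Total: 2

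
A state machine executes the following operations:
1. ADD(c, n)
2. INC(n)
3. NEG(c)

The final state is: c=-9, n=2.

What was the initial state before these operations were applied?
c=8, n=1

Working backwards:
Final state: c=-9, n=2
Before step 3 (NEG(c)): c=9, n=2
Before step 2 (INC(n)): c=9, n=1
Before step 1 (ADD(c, n)): c=8, n=1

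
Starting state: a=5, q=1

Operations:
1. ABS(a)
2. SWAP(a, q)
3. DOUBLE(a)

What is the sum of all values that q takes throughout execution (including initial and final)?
12

Values of q at each step:
Initial: q = 1
After step 1: q = 1
After step 2: q = 5
After step 3: q = 5
Sum = 1 + 1 + 5 + 5 = 12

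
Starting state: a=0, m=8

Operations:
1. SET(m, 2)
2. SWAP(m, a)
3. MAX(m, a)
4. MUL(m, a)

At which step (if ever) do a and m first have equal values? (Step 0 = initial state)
Step 3

a and m first become equal after step 3.

Comparing values at each step:
Initial: a=0, m=8
After step 1: a=0, m=2
After step 2: a=2, m=0
After step 3: a=2, m=2 ← equal!
After step 4: a=2, m=4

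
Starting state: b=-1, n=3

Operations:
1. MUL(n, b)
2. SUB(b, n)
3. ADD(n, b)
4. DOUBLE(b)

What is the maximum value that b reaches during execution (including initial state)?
4

Values of b at each step:
Initial: b = -1
After step 1: b = -1
After step 2: b = 2
After step 3: b = 2
After step 4: b = 4 ← maximum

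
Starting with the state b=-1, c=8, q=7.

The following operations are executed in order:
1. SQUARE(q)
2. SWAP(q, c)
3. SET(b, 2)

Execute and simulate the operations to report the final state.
{b: 2, c: 49, q: 8}

Step-by-step execution:
Initial: b=-1, c=8, q=7
After step 1 (SQUARE(q)): b=-1, c=8, q=49
After step 2 (SWAP(q, c)): b=-1, c=49, q=8
After step 3 (SET(b, 2)): b=2, c=49, q=8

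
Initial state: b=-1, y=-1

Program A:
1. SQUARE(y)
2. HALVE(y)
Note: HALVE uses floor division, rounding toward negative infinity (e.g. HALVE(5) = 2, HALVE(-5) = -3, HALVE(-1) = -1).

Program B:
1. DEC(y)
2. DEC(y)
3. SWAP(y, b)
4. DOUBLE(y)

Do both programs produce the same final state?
No

Program A final state: b=-1, y=0
Program B final state: b=-3, y=-2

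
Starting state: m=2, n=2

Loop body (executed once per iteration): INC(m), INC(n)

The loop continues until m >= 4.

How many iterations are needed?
2

Tracing iterations:
Initial: m=2, n=2
After iteration 1: m=3, n=3
After iteration 2: m=4, n=4
m >= 4 now holds, so the loop exits after 2 iterations.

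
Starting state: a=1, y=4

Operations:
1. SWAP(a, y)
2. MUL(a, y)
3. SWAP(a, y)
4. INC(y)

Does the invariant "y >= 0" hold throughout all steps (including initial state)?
Yes

The invariant holds at every step.

State at each step:
Initial: a=1, y=4
After step 1: a=4, y=1
After step 2: a=4, y=1
After step 3: a=1, y=4
After step 4: a=1, y=5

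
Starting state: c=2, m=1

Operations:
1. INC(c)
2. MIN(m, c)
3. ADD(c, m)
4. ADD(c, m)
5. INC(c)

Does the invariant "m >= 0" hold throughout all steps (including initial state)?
Yes

The invariant holds at every step.

State at each step:
Initial: c=2, m=1
After step 1: c=3, m=1
After step 2: c=3, m=1
After step 3: c=4, m=1
After step 4: c=5, m=1
After step 5: c=6, m=1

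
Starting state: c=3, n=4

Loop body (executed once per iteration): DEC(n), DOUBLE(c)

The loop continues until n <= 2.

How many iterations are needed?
2

Tracing iterations:
Initial: c=3, n=4
After iteration 1: c=6, n=3
After iteration 2: c=12, n=2
n <= 2 now holds, so the loop exits after 2 iterations.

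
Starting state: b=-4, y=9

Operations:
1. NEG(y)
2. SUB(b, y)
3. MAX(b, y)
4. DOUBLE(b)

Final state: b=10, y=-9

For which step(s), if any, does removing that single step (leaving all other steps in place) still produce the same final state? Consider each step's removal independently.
Step(s) 3

Testing removal of each single step:
Without step 1: final = b=18, y=9 (different)
Without step 2: final = b=-8, y=-9 (different)
Without step 3: final = b=10, y=-9 (same)
Without step 4: final = b=5, y=-9 (different)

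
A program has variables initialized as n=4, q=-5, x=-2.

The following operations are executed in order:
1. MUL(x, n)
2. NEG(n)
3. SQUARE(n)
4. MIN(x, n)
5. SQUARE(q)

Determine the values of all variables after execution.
{n: 16, q: 25, x: -8}

Step-by-step execution:
Initial: n=4, q=-5, x=-2
After step 1 (MUL(x, n)): n=4, q=-5, x=-8
After step 2 (NEG(n)): n=-4, q=-5, x=-8
After step 3 (SQUARE(n)): n=16, q=-5, x=-8
After step 4 (MIN(x, n)): n=16, q=-5, x=-8
After step 5 (SQUARE(q)): n=16, q=25, x=-8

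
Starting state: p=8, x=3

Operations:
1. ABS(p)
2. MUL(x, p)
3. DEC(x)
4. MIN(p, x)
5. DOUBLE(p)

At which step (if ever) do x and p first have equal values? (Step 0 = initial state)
Never

x and p never become equal during execution.

Comparing values at each step:
Initial: x=3, p=8
After step 1: x=3, p=8
After step 2: x=24, p=8
After step 3: x=23, p=8
After step 4: x=23, p=8
After step 5: x=23, p=16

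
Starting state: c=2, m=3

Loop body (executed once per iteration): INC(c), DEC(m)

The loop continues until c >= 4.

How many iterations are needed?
2

Tracing iterations:
Initial: c=2, m=3
After iteration 1: c=3, m=2
After iteration 2: c=4, m=1
c >= 4 now holds, so the loop exits after 2 iterations.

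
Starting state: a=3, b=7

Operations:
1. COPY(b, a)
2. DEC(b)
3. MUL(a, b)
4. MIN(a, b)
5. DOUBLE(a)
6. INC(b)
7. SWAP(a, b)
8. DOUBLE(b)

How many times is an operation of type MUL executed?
1

Counting MUL operations:
Step 3: MUL(a, b) ← MUL
Total: 1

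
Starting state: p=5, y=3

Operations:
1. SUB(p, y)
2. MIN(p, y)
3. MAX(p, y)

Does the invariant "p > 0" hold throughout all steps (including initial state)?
Yes

The invariant holds at every step.

State at each step:
Initial: p=5, y=3
After step 1: p=2, y=3
After step 2: p=2, y=3
After step 3: p=3, y=3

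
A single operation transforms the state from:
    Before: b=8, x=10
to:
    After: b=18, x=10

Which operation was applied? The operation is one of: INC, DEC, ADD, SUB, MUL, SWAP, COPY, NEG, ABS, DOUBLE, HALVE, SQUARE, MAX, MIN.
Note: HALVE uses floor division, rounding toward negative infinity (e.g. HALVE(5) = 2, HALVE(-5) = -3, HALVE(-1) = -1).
ADD(b, x)

Analyzing the change:
Before: b=8, x=10
After: b=18, x=10
Variable b changed from 8 to 18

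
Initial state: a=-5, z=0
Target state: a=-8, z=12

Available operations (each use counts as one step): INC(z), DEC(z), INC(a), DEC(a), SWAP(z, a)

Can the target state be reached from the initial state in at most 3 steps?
No

The target state cannot be reached within 3 steps.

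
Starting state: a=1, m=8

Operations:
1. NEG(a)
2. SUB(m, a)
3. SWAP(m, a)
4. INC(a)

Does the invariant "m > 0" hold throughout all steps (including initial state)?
No, violated after step 3

The invariant is violated after step 3.

State at each step:
Initial: a=1, m=8
After step 1: a=-1, m=8
After step 2: a=-1, m=9
After step 3: a=9, m=-1
After step 4: a=10, m=-1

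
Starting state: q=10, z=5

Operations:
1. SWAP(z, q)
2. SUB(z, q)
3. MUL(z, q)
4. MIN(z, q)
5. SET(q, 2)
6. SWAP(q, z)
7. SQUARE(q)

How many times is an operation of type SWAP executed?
2

Counting SWAP operations:
Step 1: SWAP(z, q) ← SWAP
Step 6: SWAP(q, z) ← SWAP
Total: 2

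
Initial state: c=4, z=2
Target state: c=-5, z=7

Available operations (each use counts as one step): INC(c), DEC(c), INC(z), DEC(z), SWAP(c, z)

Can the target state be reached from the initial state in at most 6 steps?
No

The target state cannot be reached within 6 steps.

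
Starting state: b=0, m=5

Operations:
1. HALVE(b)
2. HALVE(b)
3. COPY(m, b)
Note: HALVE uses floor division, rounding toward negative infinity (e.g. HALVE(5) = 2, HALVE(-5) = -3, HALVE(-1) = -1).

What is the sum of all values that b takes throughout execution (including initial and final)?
0

Values of b at each step:
Initial: b = 0
After step 1: b = 0
After step 2: b = 0
After step 3: b = 0
Sum = 0 + 0 + 0 + 0 = 0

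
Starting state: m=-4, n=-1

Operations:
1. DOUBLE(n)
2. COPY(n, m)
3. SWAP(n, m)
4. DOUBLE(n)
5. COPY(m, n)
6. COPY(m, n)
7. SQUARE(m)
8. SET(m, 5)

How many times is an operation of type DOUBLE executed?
2

Counting DOUBLE operations:
Step 1: DOUBLE(n) ← DOUBLE
Step 4: DOUBLE(n) ← DOUBLE
Total: 2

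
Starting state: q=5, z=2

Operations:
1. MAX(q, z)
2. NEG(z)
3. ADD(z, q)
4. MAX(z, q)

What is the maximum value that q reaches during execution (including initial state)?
5

Values of q at each step:
Initial: q = 5 ← maximum
After step 1: q = 5
After step 2: q = 5
After step 3: q = 5
After step 4: q = 5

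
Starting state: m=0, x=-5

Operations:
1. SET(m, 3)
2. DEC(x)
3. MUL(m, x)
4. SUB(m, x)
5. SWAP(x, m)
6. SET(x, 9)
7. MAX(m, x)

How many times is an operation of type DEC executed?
1

Counting DEC operations:
Step 2: DEC(x) ← DEC
Total: 1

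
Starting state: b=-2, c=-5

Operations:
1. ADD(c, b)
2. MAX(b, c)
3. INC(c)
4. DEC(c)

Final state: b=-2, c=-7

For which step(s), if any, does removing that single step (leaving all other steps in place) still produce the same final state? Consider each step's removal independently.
Step(s) 2

Testing removal of each single step:
Without step 1: final = b=-2, c=-5 (different)
Without step 2: final = b=-2, c=-7 (same)
Without step 3: final = b=-2, c=-8 (different)
Without step 4: final = b=-2, c=-6 (different)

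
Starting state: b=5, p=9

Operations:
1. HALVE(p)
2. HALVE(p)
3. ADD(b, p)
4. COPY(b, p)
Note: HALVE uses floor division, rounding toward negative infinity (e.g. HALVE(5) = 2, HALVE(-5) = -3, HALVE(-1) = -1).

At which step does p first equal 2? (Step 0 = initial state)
Step 2

Tracing p:
Initial: p = 9
After step 1: p = 4
After step 2: p = 2 ← first occurrence
After step 3: p = 2
After step 4: p = 2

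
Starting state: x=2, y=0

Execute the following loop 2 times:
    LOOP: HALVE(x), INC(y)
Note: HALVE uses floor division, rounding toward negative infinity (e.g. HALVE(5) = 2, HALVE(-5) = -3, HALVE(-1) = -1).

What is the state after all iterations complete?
x=0, y=2

Iteration trace:
Start: x=2, y=0
After iteration 1: x=1, y=1
After iteration 2: x=0, y=2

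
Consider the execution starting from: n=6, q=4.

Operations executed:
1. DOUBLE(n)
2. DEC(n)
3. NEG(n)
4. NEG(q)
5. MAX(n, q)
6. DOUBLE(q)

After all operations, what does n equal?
n = -4

Tracing execution:
Step 1: DOUBLE(n) → n = 12
Step 2: DEC(n) → n = 11
Step 3: NEG(n) → n = -11
Step 4: NEG(q) → n = -11
Step 5: MAX(n, q) → n = -4
Step 6: DOUBLE(q) → n = -4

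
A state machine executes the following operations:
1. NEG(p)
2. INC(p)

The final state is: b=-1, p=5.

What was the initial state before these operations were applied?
b=-1, p=-4

Working backwards:
Final state: b=-1, p=5
Before step 2 (INC(p)): b=-1, p=4
Before step 1 (NEG(p)): b=-1, p=-4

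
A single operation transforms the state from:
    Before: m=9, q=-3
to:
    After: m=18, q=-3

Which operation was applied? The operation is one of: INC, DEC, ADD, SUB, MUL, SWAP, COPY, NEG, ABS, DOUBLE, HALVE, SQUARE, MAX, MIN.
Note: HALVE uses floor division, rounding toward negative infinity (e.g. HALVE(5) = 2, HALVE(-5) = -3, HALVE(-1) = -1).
DOUBLE(m)

Analyzing the change:
Before: m=9, q=-3
After: m=18, q=-3
Variable m changed from 9 to 18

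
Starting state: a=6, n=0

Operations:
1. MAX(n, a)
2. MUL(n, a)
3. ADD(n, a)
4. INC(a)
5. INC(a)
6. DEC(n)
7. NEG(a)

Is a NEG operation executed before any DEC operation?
No

First NEG: step 7
First DEC: step 6
Since 7 > 6, DEC comes first.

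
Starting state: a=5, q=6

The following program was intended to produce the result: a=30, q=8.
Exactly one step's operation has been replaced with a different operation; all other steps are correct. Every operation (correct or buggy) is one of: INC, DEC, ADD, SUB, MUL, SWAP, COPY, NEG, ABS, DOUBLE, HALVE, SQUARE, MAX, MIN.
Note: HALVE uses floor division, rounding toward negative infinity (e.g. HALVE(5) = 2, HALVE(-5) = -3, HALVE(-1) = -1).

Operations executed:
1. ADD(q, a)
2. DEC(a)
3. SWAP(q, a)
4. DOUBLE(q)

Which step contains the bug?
Step 1

Trace with buggy code:
Initial: a=5, q=6
After step 1: a=5, q=11
After step 2: a=4, q=11
After step 3: a=11, q=4
After step 4: a=11, q=8
Actual final a=11, q=8 ≠ expected a=30, q=8.
Step 1 is the only position where a single-operation replacement can produce the expected result.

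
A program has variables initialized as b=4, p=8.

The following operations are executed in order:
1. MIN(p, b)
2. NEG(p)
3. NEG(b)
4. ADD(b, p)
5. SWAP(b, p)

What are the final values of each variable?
{b: -4, p: -8}

Step-by-step execution:
Initial: b=4, p=8
After step 1 (MIN(p, b)): b=4, p=4
After step 2 (NEG(p)): b=4, p=-4
After step 3 (NEG(b)): b=-4, p=-4
After step 4 (ADD(b, p)): b=-8, p=-4
After step 5 (SWAP(b, p)): b=-4, p=-8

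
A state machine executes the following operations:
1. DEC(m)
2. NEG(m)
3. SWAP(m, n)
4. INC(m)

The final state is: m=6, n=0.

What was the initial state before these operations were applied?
m=1, n=5

Working backwards:
Final state: m=6, n=0
Before step 4 (INC(m)): m=5, n=0
Before step 3 (SWAP(m, n)): m=0, n=5
Before step 2 (NEG(m)): m=0, n=5
Before step 1 (DEC(m)): m=1, n=5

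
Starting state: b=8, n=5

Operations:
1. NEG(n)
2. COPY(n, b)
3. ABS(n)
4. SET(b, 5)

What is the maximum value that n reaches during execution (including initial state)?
8

Values of n at each step:
Initial: n = 5
After step 1: n = -5
After step 2: n = 8 ← maximum
After step 3: n = 8
After step 4: n = 8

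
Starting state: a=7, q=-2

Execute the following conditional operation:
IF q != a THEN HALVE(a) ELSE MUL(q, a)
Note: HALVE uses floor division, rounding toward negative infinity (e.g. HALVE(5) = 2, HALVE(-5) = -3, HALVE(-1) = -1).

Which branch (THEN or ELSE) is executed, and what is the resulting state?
Branch: THEN, Final state: a=3, q=-2

Evaluating condition: q != a
q = -2, a = 7
Condition is True, so THEN branch executes
After HALVE(a): a=3, q=-2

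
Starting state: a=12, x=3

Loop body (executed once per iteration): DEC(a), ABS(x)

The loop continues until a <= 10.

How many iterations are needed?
2

Tracing iterations:
Initial: a=12, x=3
After iteration 1: a=11, x=3
After iteration 2: a=10, x=3
a <= 10 now holds, so the loop exits after 2 iterations.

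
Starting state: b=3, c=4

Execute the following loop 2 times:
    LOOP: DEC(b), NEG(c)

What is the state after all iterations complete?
b=1, c=4

Iteration trace:
Start: b=3, c=4
After iteration 1: b=2, c=-4
After iteration 2: b=1, c=4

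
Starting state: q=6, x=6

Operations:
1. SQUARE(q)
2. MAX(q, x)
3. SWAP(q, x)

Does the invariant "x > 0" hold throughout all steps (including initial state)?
Yes

The invariant holds at every step.

State at each step:
Initial: q=6, x=6
After step 1: q=36, x=6
After step 2: q=36, x=6
After step 3: q=6, x=36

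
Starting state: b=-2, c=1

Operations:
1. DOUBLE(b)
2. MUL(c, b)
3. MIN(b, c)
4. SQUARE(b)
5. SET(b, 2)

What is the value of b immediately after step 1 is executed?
b = -4

Tracing b through execution:
Initial: b = -2
After step 1 (DOUBLE(b)): b = -4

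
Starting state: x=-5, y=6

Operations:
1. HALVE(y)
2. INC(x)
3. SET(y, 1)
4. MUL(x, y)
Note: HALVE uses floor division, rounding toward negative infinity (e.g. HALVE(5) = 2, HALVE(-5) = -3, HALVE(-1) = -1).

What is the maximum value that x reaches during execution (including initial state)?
-4

Values of x at each step:
Initial: x = -5
After step 1: x = -5
After step 2: x = -4 ← maximum
After step 3: x = -4
After step 4: x = -4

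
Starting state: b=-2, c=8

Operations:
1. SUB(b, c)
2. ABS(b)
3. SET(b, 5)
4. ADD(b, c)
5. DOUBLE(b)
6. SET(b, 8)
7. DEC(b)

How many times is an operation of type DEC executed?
1

Counting DEC operations:
Step 7: DEC(b) ← DEC
Total: 1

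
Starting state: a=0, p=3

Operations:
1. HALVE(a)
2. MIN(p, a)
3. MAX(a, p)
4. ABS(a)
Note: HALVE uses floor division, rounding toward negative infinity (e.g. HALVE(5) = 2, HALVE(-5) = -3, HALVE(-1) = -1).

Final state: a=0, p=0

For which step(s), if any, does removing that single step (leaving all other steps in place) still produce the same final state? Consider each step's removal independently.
Step(s) 1, 3, 4

Testing removal of each single step:
Without step 1: final = a=0, p=0 (same)
Without step 2: final = a=3, p=3 (different)
Without step 3: final = a=0, p=0 (same)
Without step 4: final = a=0, p=0 (same)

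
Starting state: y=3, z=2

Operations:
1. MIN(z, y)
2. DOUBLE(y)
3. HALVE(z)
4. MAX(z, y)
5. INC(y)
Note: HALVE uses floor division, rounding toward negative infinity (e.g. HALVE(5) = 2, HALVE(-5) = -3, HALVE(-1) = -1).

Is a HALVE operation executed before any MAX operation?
Yes

First HALVE: step 3
First MAX: step 4
Since 3 < 4, HALVE comes first.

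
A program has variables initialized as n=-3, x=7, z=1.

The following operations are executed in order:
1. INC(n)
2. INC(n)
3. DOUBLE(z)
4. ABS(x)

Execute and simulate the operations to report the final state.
{n: -1, x: 7, z: 2}

Step-by-step execution:
Initial: n=-3, x=7, z=1
After step 1 (INC(n)): n=-2, x=7, z=1
After step 2 (INC(n)): n=-1, x=7, z=1
After step 3 (DOUBLE(z)): n=-1, x=7, z=2
After step 4 (ABS(x)): n=-1, x=7, z=2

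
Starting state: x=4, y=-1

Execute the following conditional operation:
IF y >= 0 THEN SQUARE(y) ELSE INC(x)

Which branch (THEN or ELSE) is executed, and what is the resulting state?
Branch: ELSE, Final state: x=5, y=-1

Evaluating condition: y >= 0
y = -1
Condition is False, so ELSE branch executes
After INC(x): x=5, y=-1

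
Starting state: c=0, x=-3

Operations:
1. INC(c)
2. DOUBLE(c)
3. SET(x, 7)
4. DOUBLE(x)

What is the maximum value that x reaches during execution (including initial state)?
14

Values of x at each step:
Initial: x = -3
After step 1: x = -3
After step 2: x = -3
After step 3: x = 7
After step 4: x = 14 ← maximum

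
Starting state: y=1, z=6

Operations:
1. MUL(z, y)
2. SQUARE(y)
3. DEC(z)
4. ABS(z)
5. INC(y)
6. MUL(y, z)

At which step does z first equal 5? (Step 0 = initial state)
Step 3

Tracing z:
Initial: z = 6
After step 1: z = 6
After step 2: z = 6
After step 3: z = 5 ← first occurrence
After step 4: z = 5
After step 5: z = 5
After step 6: z = 5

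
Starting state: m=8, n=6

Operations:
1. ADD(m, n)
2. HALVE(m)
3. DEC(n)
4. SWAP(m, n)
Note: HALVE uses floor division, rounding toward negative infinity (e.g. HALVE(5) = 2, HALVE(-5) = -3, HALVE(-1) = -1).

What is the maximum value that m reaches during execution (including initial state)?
14

Values of m at each step:
Initial: m = 8
After step 1: m = 14 ← maximum
After step 2: m = 7
After step 3: m = 7
After step 4: m = 5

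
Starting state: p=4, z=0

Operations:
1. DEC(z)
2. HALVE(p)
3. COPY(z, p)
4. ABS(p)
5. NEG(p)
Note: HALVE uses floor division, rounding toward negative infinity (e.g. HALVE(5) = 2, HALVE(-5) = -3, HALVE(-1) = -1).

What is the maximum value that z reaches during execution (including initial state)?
2

Values of z at each step:
Initial: z = 0
After step 1: z = -1
After step 2: z = -1
After step 3: z = 2 ← maximum
After step 4: z = 2
After step 5: z = 2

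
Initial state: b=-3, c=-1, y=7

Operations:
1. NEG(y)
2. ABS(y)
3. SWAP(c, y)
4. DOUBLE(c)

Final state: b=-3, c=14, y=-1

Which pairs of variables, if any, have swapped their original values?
None

Comparing initial and final values:
y: 7 → -1
c: -1 → 14
b: -3 → -3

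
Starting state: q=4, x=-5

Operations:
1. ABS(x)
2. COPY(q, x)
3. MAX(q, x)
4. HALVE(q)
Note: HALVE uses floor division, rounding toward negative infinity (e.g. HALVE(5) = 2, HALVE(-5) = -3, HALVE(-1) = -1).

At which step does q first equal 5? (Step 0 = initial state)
Step 2

Tracing q:
Initial: q = 4
After step 1: q = 4
After step 2: q = 5 ← first occurrence
After step 3: q = 5
After step 4: q = 2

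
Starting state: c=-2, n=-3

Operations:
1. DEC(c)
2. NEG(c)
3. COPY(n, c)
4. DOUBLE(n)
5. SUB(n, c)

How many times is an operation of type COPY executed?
1

Counting COPY operations:
Step 3: COPY(n, c) ← COPY
Total: 1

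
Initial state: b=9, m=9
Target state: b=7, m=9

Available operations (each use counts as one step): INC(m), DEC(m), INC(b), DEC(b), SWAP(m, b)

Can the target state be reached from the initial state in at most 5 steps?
Yes

Path (2 steps): DEC(b) → DEC(b)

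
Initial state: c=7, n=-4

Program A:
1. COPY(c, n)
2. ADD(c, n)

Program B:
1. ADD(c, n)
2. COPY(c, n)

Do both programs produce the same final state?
No

Program A final state: c=-8, n=-4
Program B final state: c=-4, n=-4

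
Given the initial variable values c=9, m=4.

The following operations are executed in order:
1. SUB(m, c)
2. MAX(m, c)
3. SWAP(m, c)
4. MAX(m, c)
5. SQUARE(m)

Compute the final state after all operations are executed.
{c: 9, m: 81}

Step-by-step execution:
Initial: c=9, m=4
After step 1 (SUB(m, c)): c=9, m=-5
After step 2 (MAX(m, c)): c=9, m=9
After step 3 (SWAP(m, c)): c=9, m=9
After step 4 (MAX(m, c)): c=9, m=9
After step 5 (SQUARE(m)): c=9, m=81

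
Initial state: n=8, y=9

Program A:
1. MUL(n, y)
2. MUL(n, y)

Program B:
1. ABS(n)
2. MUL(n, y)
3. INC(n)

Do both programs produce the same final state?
No

Program A final state: n=648, y=9
Program B final state: n=73, y=9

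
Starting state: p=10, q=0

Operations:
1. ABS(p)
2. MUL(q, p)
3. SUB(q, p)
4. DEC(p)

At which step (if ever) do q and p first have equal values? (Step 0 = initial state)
Never

q and p never become equal during execution.

Comparing values at each step:
Initial: q=0, p=10
After step 1: q=0, p=10
After step 2: q=0, p=10
After step 3: q=-10, p=10
After step 4: q=-10, p=9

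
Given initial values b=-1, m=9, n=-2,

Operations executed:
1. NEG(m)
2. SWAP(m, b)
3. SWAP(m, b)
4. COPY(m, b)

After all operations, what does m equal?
m = -1

Tracing execution:
Step 1: NEG(m) → m = -9
Step 2: SWAP(m, b) → m = -1
Step 3: SWAP(m, b) → m = -9
Step 4: COPY(m, b) → m = -1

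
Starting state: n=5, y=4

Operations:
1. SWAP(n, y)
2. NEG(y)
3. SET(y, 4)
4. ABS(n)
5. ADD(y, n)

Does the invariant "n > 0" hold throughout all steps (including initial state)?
Yes

The invariant holds at every step.

State at each step:
Initial: n=5, y=4
After step 1: n=4, y=5
After step 2: n=4, y=-5
After step 3: n=4, y=4
After step 4: n=4, y=4
After step 5: n=4, y=8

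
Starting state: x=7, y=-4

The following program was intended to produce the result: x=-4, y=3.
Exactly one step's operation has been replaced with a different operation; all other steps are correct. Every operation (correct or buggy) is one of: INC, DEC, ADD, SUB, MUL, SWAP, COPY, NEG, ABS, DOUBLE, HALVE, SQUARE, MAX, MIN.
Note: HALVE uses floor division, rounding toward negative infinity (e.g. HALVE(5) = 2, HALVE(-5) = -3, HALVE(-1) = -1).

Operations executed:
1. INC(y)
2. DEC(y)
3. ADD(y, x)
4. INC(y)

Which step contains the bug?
Step 1

Trace with buggy code:
Initial: x=7, y=-4
After step 1: x=7, y=-3
After step 2: x=7, y=-4
After step 3: x=7, y=3
After step 4: x=7, y=4
Actual final x=7, y=4 ≠ expected x=-4, y=3.
Step 1 is the only position where a single-operation replacement can produce the expected result.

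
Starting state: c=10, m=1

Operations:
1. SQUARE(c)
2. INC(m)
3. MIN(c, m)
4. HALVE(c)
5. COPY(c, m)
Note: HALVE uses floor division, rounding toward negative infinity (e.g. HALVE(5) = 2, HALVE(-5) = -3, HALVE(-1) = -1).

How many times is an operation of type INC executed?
1

Counting INC operations:
Step 2: INC(m) ← INC
Total: 1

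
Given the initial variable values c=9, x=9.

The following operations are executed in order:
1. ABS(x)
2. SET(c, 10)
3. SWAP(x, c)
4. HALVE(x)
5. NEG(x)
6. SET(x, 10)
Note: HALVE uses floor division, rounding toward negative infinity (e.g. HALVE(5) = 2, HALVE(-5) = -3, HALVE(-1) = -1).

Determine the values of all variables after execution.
{c: 9, x: 10}

Step-by-step execution:
Initial: c=9, x=9
After step 1 (ABS(x)): c=9, x=9
After step 2 (SET(c, 10)): c=10, x=9
After step 3 (SWAP(x, c)): c=9, x=10
After step 4 (HALVE(x)): c=9, x=5
After step 5 (NEG(x)): c=9, x=-5
After step 6 (SET(x, 10)): c=9, x=10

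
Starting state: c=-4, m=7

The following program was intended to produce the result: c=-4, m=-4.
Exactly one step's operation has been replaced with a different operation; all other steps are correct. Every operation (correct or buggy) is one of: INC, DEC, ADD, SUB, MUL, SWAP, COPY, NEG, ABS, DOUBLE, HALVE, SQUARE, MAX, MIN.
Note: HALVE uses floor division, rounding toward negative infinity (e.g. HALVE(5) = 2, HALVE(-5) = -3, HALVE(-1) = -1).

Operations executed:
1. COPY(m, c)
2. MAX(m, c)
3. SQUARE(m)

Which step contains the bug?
Step 3

Trace with buggy code:
Initial: c=-4, m=7
After step 1: c=-4, m=-4
After step 2: c=-4, m=-4
After step 3: c=-4, m=16
Actual final c=-4, m=16 ≠ expected c=-4, m=-4.
Step 3 is the only position where a single-operation replacement can produce the expected result.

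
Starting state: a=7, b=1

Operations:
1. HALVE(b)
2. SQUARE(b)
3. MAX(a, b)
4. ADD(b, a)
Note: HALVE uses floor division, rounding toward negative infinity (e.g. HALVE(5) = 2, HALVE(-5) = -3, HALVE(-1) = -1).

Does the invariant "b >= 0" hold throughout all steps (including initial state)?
Yes

The invariant holds at every step.

State at each step:
Initial: a=7, b=1
After step 1: a=7, b=0
After step 2: a=7, b=0
After step 3: a=7, b=0
After step 4: a=7, b=7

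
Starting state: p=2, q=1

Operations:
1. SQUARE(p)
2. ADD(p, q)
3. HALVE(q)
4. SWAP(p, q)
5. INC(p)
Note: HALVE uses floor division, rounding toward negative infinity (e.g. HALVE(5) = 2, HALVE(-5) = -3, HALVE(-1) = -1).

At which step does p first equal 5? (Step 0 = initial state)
Step 2

Tracing p:
Initial: p = 2
After step 1: p = 4
After step 2: p = 5 ← first occurrence
After step 3: p = 5
After step 4: p = 0
After step 5: p = 1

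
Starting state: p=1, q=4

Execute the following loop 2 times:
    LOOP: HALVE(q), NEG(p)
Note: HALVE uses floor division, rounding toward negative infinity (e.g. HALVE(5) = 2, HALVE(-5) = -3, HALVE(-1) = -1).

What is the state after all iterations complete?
p=1, q=1

Iteration trace:
Start: p=1, q=4
After iteration 1: p=-1, q=2
After iteration 2: p=1, q=1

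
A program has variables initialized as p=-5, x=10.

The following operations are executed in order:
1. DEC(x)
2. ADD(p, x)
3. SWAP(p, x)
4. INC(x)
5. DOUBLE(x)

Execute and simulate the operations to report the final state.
{p: 9, x: 10}

Step-by-step execution:
Initial: p=-5, x=10
After step 1 (DEC(x)): p=-5, x=9
After step 2 (ADD(p, x)): p=4, x=9
After step 3 (SWAP(p, x)): p=9, x=4
After step 4 (INC(x)): p=9, x=5
After step 5 (DOUBLE(x)): p=9, x=10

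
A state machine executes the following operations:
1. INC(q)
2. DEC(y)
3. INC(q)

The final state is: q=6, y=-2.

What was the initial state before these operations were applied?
q=4, y=-1

Working backwards:
Final state: q=6, y=-2
Before step 3 (INC(q)): q=5, y=-2
Before step 2 (DEC(y)): q=5, y=-1
Before step 1 (INC(q)): q=4, y=-1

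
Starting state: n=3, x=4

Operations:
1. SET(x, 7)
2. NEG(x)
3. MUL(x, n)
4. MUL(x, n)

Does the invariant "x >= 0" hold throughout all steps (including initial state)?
No, violated after step 2

The invariant is violated after step 2.

State at each step:
Initial: n=3, x=4
After step 1: n=3, x=7
After step 2: n=3, x=-7
After step 3: n=3, x=-21
After step 4: n=3, x=-63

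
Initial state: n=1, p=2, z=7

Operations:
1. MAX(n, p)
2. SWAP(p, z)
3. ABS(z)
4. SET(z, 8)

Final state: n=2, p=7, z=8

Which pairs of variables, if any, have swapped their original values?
None

Comparing initial and final values:
z: 7 → 8
p: 2 → 7
n: 1 → 2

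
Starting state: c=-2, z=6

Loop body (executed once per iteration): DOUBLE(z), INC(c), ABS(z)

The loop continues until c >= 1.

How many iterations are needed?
3

Tracing iterations:
Initial: c=-2, z=6
After iteration 1: c=-1, z=12
After iteration 2: c=0, z=24
After iteration 3: c=1, z=48
c >= 1 now holds, so the loop exits after 3 iterations.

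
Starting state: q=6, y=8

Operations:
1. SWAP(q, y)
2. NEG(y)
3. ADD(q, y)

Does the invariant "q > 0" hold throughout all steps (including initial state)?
Yes

The invariant holds at every step.

State at each step:
Initial: q=6, y=8
After step 1: q=8, y=6
After step 2: q=8, y=-6
After step 3: q=2, y=-6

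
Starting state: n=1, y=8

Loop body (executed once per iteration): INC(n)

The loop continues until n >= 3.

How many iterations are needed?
2

Tracing iterations:
Initial: n=1, y=8
After iteration 1: n=2, y=8
After iteration 2: n=3, y=8
n >= 3 now holds, so the loop exits after 2 iterations.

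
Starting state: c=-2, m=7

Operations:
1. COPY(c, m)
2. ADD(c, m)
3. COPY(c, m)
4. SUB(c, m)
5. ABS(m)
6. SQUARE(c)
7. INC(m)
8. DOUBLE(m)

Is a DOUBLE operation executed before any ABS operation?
No

First DOUBLE: step 8
First ABS: step 5
Since 8 > 5, ABS comes first.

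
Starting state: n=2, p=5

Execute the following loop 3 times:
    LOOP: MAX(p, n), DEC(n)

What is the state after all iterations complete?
n=-1, p=5

Iteration trace:
Start: n=2, p=5
After iteration 1: n=1, p=5
After iteration 2: n=0, p=5
After iteration 3: n=-1, p=5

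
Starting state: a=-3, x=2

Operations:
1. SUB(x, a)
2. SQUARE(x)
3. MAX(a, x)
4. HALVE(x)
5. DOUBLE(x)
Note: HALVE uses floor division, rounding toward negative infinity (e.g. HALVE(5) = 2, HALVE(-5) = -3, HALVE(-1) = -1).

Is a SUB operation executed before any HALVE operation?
Yes

First SUB: step 1
First HALVE: step 4
Since 1 < 4, SUB comes first.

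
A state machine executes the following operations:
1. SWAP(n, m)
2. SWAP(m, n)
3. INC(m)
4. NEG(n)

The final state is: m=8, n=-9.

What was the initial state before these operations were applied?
m=7, n=9

Working backwards:
Final state: m=8, n=-9
Before step 4 (NEG(n)): m=8, n=9
Before step 3 (INC(m)): m=7, n=9
Before step 2 (SWAP(m, n)): m=9, n=7
Before step 1 (SWAP(n, m)): m=7, n=9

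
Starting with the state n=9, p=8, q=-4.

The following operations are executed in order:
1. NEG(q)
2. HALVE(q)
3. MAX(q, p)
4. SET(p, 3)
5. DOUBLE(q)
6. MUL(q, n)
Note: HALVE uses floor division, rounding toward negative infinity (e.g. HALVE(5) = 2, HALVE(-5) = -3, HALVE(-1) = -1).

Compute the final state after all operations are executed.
{n: 9, p: 3, q: 144}

Step-by-step execution:
Initial: n=9, p=8, q=-4
After step 1 (NEG(q)): n=9, p=8, q=4
After step 2 (HALVE(q)): n=9, p=8, q=2
After step 3 (MAX(q, p)): n=9, p=8, q=8
After step 4 (SET(p, 3)): n=9, p=3, q=8
After step 5 (DOUBLE(q)): n=9, p=3, q=16
After step 6 (MUL(q, n)): n=9, p=3, q=144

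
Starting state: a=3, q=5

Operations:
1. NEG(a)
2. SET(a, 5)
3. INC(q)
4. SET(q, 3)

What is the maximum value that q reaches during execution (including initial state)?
6

Values of q at each step:
Initial: q = 5
After step 1: q = 5
After step 2: q = 5
After step 3: q = 6 ← maximum
After step 4: q = 3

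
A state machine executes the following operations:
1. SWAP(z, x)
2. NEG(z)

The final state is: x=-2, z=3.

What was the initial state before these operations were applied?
x=-3, z=-2

Working backwards:
Final state: x=-2, z=3
Before step 2 (NEG(z)): x=-2, z=-3
Before step 1 (SWAP(z, x)): x=-3, z=-2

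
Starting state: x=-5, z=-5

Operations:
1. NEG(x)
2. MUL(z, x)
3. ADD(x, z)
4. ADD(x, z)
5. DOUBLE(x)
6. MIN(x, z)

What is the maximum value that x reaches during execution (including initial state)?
5

Values of x at each step:
Initial: x = -5
After step 1: x = 5 ← maximum
After step 2: x = 5
After step 3: x = -20
After step 4: x = -45
After step 5: x = -90
After step 6: x = -90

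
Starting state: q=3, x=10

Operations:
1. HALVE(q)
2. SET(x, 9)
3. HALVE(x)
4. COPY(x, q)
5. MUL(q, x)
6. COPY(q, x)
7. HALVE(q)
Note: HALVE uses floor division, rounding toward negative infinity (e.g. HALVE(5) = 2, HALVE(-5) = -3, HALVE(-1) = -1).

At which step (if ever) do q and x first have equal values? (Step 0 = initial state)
Step 4

q and x first become equal after step 4.

Comparing values at each step:
Initial: q=3, x=10
After step 1: q=1, x=10
After step 2: q=1, x=9
After step 3: q=1, x=4
After step 4: q=1, x=1 ← equal!
After step 5: q=1, x=1 ← equal!
After step 6: q=1, x=1 ← equal!
After step 7: q=0, x=1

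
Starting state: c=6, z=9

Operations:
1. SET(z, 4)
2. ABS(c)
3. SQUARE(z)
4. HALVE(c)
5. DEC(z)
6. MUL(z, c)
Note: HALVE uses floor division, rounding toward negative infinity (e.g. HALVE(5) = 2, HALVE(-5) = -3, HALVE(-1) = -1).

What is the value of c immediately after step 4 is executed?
c = 3

Tracing c through execution:
Initial: c = 6
After step 1 (SET(z, 4)): c = 6
After step 2 (ABS(c)): c = 6
After step 3 (SQUARE(z)): c = 6
After step 4 (HALVE(c)): c = 3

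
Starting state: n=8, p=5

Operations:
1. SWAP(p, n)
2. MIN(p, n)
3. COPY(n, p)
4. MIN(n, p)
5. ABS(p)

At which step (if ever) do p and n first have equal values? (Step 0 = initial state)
Step 2

p and n first become equal after step 2.

Comparing values at each step:
Initial: p=5, n=8
After step 1: p=8, n=5
After step 2: p=5, n=5 ← equal!
After step 3: p=5, n=5 ← equal!
After step 4: p=5, n=5 ← equal!
After step 5: p=5, n=5 ← equal!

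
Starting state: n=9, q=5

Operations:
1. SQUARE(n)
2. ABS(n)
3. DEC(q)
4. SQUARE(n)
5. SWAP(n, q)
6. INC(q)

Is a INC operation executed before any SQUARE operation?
No

First INC: step 6
First SQUARE: step 1
Since 6 > 1, SQUARE comes first.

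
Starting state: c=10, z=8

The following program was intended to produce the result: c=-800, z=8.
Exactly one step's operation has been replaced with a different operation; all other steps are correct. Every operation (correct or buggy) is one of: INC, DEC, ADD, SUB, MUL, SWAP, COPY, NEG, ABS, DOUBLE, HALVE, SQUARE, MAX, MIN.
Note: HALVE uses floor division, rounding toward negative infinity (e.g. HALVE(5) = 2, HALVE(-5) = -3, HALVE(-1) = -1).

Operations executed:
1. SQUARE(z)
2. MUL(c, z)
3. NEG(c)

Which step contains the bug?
Step 1

Trace with buggy code:
Initial: c=10, z=8
After step 1: c=10, z=64
After step 2: c=640, z=64
After step 3: c=-640, z=64
Actual final c=-640, z=64 ≠ expected c=-800, z=8.
Step 1 is the only position where a single-operation replacement can produce the expected result.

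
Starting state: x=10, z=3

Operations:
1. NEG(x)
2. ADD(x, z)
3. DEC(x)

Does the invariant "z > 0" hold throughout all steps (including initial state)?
Yes

The invariant holds at every step.

State at each step:
Initial: x=10, z=3
After step 1: x=-10, z=3
After step 2: x=-7, z=3
After step 3: x=-8, z=3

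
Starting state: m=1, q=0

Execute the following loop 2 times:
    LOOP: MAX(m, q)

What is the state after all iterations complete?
m=1, q=0

Iteration trace:
Start: m=1, q=0
After iteration 1: m=1, q=0
After iteration 2: m=1, q=0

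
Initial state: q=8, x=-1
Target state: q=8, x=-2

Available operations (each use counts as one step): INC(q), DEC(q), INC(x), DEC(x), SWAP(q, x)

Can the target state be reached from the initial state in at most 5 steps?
Yes

Path (1 step): DEC(x)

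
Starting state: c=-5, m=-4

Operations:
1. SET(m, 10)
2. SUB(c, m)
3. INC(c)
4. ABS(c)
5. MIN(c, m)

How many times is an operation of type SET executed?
1

Counting SET operations:
Step 1: SET(m, 10) ← SET
Total: 1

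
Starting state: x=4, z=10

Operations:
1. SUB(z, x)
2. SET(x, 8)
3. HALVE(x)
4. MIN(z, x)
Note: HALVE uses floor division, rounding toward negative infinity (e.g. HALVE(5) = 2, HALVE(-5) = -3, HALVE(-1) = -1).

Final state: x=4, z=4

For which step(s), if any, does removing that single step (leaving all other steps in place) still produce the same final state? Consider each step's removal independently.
Step(s) 1

Testing removal of each single step:
Without step 1: final = x=4, z=4 (same)
Without step 2: final = x=2, z=2 (different)
Without step 3: final = x=8, z=6 (different)
Without step 4: final = x=4, z=6 (different)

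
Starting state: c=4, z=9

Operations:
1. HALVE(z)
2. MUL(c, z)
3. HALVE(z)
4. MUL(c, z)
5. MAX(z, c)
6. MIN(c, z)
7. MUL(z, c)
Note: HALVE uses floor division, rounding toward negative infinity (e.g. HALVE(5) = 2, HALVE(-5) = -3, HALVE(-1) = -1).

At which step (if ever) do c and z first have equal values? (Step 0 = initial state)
Step 1

c and z first become equal after step 1.

Comparing values at each step:
Initial: c=4, z=9
After step 1: c=4, z=4 ← equal!
After step 2: c=16, z=4
After step 3: c=16, z=2
After step 4: c=32, z=2
After step 5: c=32, z=32 ← equal!
After step 6: c=32, z=32 ← equal!
After step 7: c=32, z=1024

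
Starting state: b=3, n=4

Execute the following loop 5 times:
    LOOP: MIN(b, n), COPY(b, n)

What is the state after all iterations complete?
b=4, n=4

Iteration trace:
Start: b=3, n=4
After iteration 1: b=4, n=4
After iteration 2: b=4, n=4
After iteration 3: b=4, n=4
After iteration 4: b=4, n=4
After iteration 5: b=4, n=4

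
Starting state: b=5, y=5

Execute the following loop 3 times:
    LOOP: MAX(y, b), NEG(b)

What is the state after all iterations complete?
b=-5, y=5

Iteration trace:
Start: b=5, y=5
After iteration 1: b=-5, y=5
After iteration 2: b=5, y=5
After iteration 3: b=-5, y=5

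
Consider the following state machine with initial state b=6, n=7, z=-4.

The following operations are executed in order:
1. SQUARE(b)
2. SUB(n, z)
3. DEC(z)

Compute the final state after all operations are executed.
{b: 36, n: 11, z: -5}

Step-by-step execution:
Initial: b=6, n=7, z=-4
After step 1 (SQUARE(b)): b=36, n=7, z=-4
After step 2 (SUB(n, z)): b=36, n=11, z=-4
After step 3 (DEC(z)): b=36, n=11, z=-5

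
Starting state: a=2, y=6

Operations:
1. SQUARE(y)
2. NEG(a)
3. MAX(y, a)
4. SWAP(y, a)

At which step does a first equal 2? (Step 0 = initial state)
Step 0

Tracing a:
Initial: a = 2 ← first occurrence
After step 1: a = 2
After step 2: a = -2
After step 3: a = -2
After step 4: a = 36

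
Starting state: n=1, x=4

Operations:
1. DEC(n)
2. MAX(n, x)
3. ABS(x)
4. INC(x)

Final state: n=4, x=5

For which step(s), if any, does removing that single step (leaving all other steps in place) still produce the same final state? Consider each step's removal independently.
Step(s) 1, 3

Testing removal of each single step:
Without step 1: final = n=4, x=5 (same)
Without step 2: final = n=0, x=5 (different)
Without step 3: final = n=4, x=5 (same)
Without step 4: final = n=4, x=4 (different)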